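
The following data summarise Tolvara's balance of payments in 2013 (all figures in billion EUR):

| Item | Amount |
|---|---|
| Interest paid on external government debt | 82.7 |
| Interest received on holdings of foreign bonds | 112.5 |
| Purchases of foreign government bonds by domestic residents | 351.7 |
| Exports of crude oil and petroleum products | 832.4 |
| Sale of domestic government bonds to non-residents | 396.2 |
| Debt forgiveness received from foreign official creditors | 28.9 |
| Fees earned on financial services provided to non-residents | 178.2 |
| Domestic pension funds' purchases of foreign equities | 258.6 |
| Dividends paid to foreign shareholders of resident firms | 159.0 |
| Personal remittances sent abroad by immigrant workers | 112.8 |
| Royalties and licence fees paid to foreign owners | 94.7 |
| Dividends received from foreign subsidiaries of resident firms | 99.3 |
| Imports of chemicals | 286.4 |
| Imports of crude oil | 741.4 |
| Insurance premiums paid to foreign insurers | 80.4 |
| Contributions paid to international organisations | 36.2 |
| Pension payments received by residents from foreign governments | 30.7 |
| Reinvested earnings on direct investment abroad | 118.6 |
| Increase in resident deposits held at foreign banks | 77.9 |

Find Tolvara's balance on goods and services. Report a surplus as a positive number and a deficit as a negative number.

Goods: 832.4 - 286.4 - 741.4 = -195.4
Services: -80.4 + 178.2 - 94.7 = 3.1
Trade balance = -195.4 + 3.1 = -192.3
(Excluded from the trade balance — primary income: interest paid on external government debt 82.7, interest received on holdings of foreign bonds 112.5, dividends paid to foreign shareholders of resident firms 159.0, dividends received from foreign subsidiaries of resident firms 99.3, reinvested earnings on direct investment abroad 118.6; financial account: purchases of foreign government bonds by domestic residents 351.7, sale of domestic government bonds to non-residents 396.2, domestic pension funds' purchases of foreign equities 258.6, increase in resident deposits held at foreign banks 77.9; capital account: debt forgiveness received from foreign official creditors 28.9; secondary income: personal remittances sent abroad by immigrant workers 112.8, contributions paid to international organisations 36.2, pension payments received by residents from foreign governments 30.7.)

-192.3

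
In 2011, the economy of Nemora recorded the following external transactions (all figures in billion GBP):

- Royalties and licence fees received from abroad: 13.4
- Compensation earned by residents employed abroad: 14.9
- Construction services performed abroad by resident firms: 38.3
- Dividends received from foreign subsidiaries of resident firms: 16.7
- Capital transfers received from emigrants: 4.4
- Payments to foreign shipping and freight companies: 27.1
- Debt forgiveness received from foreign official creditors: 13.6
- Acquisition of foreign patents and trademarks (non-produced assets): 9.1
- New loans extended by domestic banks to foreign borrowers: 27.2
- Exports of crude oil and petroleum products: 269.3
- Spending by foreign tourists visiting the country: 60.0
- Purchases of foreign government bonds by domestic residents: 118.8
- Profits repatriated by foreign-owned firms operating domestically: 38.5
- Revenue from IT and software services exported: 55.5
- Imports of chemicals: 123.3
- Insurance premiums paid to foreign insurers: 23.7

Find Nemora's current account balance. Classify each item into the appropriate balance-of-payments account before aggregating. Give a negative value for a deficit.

255.5

Goods: 269.3 - 123.3 = 146.0
Services: -23.7 + 38.3 + 60.0 + 55.5 - 27.1 + 13.4 = 116.4
Primary income: -38.5 + 14.9 + 16.7 = -6.9
Current account = 146.0 + 116.4 + (-6.9) = 255.5
(Excluded from the current account — capital account: capital transfers received from emigrants 4.4, debt forgiveness received from foreign official creditors 13.6, acquisition of foreign patents and trademarks (non-produced assets) 9.1; financial account: new loans extended by domestic banks to foreign borrowers 27.2, purchases of foreign government bonds by domestic residents 118.8.)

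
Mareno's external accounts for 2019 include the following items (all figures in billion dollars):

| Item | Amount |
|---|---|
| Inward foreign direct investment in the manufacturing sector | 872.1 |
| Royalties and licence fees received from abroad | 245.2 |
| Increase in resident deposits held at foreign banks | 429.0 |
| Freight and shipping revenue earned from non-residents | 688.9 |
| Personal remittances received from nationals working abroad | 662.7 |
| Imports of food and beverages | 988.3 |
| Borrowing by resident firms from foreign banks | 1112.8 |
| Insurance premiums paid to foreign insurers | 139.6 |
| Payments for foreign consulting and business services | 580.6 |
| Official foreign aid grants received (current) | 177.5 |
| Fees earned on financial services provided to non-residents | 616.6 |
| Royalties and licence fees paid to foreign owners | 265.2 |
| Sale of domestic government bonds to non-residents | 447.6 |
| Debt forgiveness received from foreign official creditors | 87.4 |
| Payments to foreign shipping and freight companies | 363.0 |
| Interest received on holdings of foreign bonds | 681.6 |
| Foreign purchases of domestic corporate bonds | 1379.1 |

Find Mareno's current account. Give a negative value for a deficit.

735.8

Goods: -988.3
Services: -363.0 + 616.6 - 139.6 - 265.2 + 245.2 - 580.6 + 688.9 = 202.3
Primary income: 681.6
Secondary income: 662.7 + 177.5 = 840.2
Current account = (-988.3) + 202.3 + 681.6 + 840.2 = 735.8
(Excluded from the current account — financial account: inward foreign direct investment in the manufacturing sector 872.1, increase in resident deposits held at foreign banks 429.0, borrowing by resident firms from foreign banks 1112.8, sale of domestic government bonds to non-residents 447.6, foreign purchases of domestic corporate bonds 1379.1; capital account: debt forgiveness received from foreign official creditors 87.4.)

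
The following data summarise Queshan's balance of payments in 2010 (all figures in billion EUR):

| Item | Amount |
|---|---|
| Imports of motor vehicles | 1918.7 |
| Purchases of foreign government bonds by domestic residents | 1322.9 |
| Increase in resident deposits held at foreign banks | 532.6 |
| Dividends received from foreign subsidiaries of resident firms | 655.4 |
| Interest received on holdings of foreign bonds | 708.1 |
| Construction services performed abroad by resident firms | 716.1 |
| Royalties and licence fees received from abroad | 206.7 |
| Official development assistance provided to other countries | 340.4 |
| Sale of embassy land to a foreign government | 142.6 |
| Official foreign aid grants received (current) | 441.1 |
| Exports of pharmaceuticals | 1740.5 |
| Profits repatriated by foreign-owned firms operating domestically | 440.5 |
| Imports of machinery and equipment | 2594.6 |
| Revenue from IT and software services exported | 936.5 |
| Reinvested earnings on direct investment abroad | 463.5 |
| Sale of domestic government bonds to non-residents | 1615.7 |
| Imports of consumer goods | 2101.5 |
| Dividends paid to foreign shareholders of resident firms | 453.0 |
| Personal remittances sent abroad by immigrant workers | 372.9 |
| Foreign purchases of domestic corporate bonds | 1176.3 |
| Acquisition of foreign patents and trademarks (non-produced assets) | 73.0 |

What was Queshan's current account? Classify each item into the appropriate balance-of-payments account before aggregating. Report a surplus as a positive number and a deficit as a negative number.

-2353.7

Goods: -1918.7 + 1740.5 - 2101.5 - 2594.6 = -4874.3
Services: 716.1 + 206.7 + 936.5 = 1859.3
Primary income: 708.1 + 463.5 + 655.4 - 440.5 - 453.0 = 933.5
Secondary income: -372.9 - 340.4 + 441.1 = -272.2
Current account = (-4874.3) + 1859.3 + 933.5 + (-272.2) = -2353.7
(Excluded from the current account — financial account: purchases of foreign government bonds by domestic residents 1322.9, increase in resident deposits held at foreign banks 532.6, sale of domestic government bonds to non-residents 1615.7, foreign purchases of domestic corporate bonds 1176.3; capital account: sale of embassy land to a foreign government 142.6, acquisition of foreign patents and trademarks (non-produced assets) 73.0.)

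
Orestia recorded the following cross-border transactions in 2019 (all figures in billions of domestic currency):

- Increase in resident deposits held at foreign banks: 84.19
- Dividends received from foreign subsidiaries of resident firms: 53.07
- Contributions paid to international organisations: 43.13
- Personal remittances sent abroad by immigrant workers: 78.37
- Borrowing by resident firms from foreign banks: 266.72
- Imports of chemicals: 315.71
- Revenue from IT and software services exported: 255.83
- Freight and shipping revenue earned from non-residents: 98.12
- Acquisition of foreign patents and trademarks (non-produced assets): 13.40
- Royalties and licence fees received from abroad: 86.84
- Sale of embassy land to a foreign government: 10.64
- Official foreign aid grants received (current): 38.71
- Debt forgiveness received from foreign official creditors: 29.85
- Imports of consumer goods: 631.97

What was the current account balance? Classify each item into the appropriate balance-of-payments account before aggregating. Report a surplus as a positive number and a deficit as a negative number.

Goods: -631.97 - 315.71 = -947.68
Services: 86.84 + 98.12 + 255.83 = 440.79
Primary income: 53.07
Secondary income: -43.13 - 78.37 + 38.71 = -82.79
Current account = (-947.68) + 440.79 + 53.07 + (-82.79) = -536.61
(Excluded from the current account — financial account: increase in resident deposits held at foreign banks 84.19, borrowing by resident firms from foreign banks 266.72; capital account: acquisition of foreign patents and trademarks (non-produced assets) 13.40, sale of embassy land to a foreign government 10.64, debt forgiveness received from foreign official creditors 29.85.)

-536.61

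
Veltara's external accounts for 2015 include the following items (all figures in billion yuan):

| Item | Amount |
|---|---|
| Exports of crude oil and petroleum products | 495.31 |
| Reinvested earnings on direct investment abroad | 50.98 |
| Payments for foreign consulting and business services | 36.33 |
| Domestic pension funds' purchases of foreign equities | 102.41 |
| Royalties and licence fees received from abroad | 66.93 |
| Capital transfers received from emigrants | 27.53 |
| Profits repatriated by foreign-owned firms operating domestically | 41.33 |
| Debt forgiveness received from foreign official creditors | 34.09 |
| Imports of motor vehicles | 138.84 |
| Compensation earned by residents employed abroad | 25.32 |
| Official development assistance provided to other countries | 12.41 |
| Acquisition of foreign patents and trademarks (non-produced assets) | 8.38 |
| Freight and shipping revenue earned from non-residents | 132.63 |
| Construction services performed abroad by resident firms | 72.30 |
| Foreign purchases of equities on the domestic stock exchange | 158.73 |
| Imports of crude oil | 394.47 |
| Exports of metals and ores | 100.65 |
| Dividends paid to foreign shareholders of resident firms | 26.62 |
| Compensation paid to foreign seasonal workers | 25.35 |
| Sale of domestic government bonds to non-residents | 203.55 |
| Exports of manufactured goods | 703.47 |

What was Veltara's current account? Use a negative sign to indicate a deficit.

972.24

Goods: -138.84 + 495.31 + 100.65 - 394.47 + 703.47 = 766.12
Services: -36.33 + 66.93 + 132.63 + 72.30 = 235.53
Primary income: 50.98 - 41.33 - 25.35 + 25.32 - 26.62 = -17.00
Secondary income: -12.41
Current account = 766.12 + 235.53 + (-17.00) + (-12.41) = 972.24
(Excluded from the current account — financial account: domestic pension funds' purchases of foreign equities 102.41, foreign purchases of equities on the domestic stock exchange 158.73, sale of domestic government bonds to non-residents 203.55; capital account: capital transfers received from emigrants 27.53, debt forgiveness received from foreign official creditors 34.09, acquisition of foreign patents and trademarks (non-produced assets) 8.38.)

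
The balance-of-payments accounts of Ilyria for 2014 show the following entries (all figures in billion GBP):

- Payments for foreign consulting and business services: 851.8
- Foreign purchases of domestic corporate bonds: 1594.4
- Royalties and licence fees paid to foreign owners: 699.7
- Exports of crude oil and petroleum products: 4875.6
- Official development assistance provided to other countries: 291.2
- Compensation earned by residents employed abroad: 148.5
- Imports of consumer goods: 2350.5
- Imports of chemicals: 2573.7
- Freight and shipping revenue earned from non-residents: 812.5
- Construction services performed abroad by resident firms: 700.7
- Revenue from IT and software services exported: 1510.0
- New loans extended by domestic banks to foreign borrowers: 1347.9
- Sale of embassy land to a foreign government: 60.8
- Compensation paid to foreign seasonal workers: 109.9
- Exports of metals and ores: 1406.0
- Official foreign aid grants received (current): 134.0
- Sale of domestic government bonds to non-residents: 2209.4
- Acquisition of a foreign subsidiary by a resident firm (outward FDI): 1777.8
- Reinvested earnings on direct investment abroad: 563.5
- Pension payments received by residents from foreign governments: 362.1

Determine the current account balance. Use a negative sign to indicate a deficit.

Goods: -2350.5 + 1406.0 + 4875.6 - 2573.7 = 1357.4
Services: 700.7 + 812.5 - 851.8 - 699.7 + 1510.0 = 1471.7
Primary income: 563.5 - 109.9 + 148.5 = 602.1
Secondary income: 362.1 + 134.0 - 291.2 = 204.9
Current account = 1357.4 + 1471.7 + 602.1 + 204.9 = 3636.1
(Excluded from the current account — financial account: foreign purchases of domestic corporate bonds 1594.4, new loans extended by domestic banks to foreign borrowers 1347.9, sale of domestic government bonds to non-residents 2209.4, acquisition of a foreign subsidiary by a resident firm (outward FDI) 1777.8; capital account: sale of embassy land to a foreign government 60.8.)

3636.1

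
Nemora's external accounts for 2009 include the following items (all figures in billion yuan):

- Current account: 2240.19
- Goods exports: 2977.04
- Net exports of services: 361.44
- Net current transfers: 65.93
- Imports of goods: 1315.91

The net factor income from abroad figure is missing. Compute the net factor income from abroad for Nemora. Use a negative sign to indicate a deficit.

151.69

Current account = goods balance + services balance + net primary income + net secondary income
Sum of the known components = 2088.50
Net factor income from abroad = CA - (known components) = 2240.19 - 2088.50 = 151.69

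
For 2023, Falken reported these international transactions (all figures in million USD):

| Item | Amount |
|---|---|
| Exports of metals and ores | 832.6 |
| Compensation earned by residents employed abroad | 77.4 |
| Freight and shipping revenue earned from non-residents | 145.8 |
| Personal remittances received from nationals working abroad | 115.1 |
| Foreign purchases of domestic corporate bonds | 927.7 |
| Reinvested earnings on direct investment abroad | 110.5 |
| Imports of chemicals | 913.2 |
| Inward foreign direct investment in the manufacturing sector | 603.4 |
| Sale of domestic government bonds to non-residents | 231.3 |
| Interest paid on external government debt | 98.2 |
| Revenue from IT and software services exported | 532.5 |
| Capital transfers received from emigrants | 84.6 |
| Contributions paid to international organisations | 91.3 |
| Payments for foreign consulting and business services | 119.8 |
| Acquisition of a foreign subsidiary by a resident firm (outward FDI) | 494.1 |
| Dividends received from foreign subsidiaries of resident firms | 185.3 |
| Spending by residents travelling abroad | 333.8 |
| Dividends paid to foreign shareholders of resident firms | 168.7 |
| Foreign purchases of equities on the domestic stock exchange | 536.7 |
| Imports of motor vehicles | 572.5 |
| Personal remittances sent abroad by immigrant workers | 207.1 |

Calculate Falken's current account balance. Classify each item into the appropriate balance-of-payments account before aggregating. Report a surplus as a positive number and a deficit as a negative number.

-505.4

Goods: 832.6 - 913.2 - 572.5 = -653.1
Services: -119.8 + 532.5 + 145.8 - 333.8 = 224.7
Primary income: 185.3 - 168.7 - 98.2 + 77.4 + 110.5 = 106.3
Secondary income: 115.1 - 91.3 - 207.1 = -183.3
Current account = (-653.1) + 224.7 + 106.3 + (-183.3) = -505.4
(Excluded from the current account — financial account: foreign purchases of domestic corporate bonds 927.7, inward foreign direct investment in the manufacturing sector 603.4, sale of domestic government bonds to non-residents 231.3, acquisition of a foreign subsidiary by a resident firm (outward FDI) 494.1, foreign purchases of equities on the domestic stock exchange 536.7; capital account: capital transfers received from emigrants 84.6.)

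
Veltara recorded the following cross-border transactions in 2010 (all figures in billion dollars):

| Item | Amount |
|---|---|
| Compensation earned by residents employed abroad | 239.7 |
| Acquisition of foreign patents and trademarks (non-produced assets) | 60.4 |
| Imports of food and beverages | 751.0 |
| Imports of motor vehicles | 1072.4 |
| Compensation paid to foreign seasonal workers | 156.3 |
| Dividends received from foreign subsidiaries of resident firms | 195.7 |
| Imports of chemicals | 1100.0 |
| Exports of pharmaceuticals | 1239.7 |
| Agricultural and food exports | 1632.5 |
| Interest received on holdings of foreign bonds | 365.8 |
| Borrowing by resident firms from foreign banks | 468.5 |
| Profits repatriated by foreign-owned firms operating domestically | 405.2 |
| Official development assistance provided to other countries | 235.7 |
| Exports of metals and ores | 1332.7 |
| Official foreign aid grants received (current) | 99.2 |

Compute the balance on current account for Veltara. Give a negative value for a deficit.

1384.7

Goods: 1239.7 + 1632.5 - 751.0 - 1072.4 - 1100.0 + 1332.7 = 1281.5
Primary income: -156.3 - 405.2 + 239.7 + 365.8 + 195.7 = 239.7
Secondary income: 99.2 - 235.7 = -136.5
Current account = 1281.5 + 239.7 + (-136.5) = 1384.7
(Excluded from the current account — capital account: acquisition of foreign patents and trademarks (non-produced assets) 60.4; financial account: borrowing by resident firms from foreign banks 468.5.)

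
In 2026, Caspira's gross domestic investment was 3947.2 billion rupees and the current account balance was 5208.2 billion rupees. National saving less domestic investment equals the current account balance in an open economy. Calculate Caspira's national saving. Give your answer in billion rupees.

S = I + CA = 3947.2 + 5208.2 = 9155.4

9155.4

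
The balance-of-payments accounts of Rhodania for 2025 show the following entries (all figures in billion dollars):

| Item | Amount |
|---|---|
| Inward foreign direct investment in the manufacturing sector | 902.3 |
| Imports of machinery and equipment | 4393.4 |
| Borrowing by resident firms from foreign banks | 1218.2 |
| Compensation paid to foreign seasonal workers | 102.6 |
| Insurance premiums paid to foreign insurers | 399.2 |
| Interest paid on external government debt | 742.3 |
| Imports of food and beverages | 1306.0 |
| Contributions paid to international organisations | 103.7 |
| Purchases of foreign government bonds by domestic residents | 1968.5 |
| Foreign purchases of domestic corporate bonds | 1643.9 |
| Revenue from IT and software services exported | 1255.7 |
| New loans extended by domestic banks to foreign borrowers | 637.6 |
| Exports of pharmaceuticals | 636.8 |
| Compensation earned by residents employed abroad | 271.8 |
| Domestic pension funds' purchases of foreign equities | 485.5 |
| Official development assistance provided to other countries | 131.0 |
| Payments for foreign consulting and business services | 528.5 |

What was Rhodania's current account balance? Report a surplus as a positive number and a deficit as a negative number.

Goods: 636.8 - 1306.0 - 4393.4 = -5062.6
Services: -528.5 - 399.2 + 1255.7 = 328.0
Primary income: -102.6 + 271.8 - 742.3 = -573.1
Secondary income: -103.7 - 131.0 = -234.7
Current account = (-5062.6) + 328.0 + (-573.1) + (-234.7) = -5542.4
(Excluded from the current account — financial account: inward foreign direct investment in the manufacturing sector 902.3, borrowing by resident firms from foreign banks 1218.2, purchases of foreign government bonds by domestic residents 1968.5, foreign purchases of domestic corporate bonds 1643.9, new loans extended by domestic banks to foreign borrowers 637.6, domestic pension funds' purchases of foreign equities 485.5.)

-5542.4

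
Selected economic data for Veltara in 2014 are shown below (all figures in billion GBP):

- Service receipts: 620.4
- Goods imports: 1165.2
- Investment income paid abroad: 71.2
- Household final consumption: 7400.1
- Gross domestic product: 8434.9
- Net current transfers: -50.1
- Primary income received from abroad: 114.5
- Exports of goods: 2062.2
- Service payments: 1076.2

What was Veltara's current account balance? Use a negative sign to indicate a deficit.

434.4

Goods balance = 2062.2 - 1165.2 = 897.0
Services balance = 620.4 - 1076.2 = -455.8
Trade balance (goods + services) = 897.0 + (-455.8) = 441.2
Net primary income = 114.5 - 71.2 = 43.3
Net secondary income = -50.1
Current account = 441.2 + 43.3 + (-50.1) = 434.4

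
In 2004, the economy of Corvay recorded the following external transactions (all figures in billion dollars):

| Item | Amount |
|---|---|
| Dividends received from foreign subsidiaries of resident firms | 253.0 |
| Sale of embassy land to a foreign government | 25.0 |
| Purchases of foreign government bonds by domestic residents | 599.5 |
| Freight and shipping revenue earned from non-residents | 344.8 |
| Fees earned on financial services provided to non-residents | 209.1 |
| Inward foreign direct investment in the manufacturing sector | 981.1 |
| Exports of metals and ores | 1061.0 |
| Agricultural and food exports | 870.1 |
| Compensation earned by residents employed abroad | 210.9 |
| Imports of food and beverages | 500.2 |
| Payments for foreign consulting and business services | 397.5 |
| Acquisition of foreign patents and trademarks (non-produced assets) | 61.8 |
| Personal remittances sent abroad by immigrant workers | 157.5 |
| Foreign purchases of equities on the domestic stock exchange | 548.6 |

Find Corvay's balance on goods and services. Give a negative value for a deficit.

1587.3

Goods: 1061.0 - 500.2 + 870.1 = 1430.9
Services: -397.5 + 344.8 + 209.1 = 156.4
Trade balance = 1430.9 + 156.4 = 1587.3
(Excluded from the trade balance — primary income: dividends received from foreign subsidiaries of resident firms 253.0, compensation earned by residents employed abroad 210.9; capital account: sale of embassy land to a foreign government 25.0, acquisition of foreign patents and trademarks (non-produced assets) 61.8; financial account: purchases of foreign government bonds by domestic residents 599.5, inward foreign direct investment in the manufacturing sector 981.1, foreign purchases of equities on the domestic stock exchange 548.6; secondary income: personal remittances sent abroad by immigrant workers 157.5.)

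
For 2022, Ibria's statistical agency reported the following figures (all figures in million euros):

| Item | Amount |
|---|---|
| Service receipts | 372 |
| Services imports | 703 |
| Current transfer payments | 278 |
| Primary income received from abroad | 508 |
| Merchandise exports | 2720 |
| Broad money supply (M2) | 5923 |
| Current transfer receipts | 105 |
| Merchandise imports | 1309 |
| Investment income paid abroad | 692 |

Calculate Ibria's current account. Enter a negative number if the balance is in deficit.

Goods balance = 2720 - 1309 = 1411
Services balance = 372 - 703 = -331
Trade balance (goods + services) = 1411 + (-331) = 1080
Net primary income = 508 - 692 = -184
Net secondary income = 105 - 278 = -173
Current account = 1080 + (-184) + (-173) = 723

723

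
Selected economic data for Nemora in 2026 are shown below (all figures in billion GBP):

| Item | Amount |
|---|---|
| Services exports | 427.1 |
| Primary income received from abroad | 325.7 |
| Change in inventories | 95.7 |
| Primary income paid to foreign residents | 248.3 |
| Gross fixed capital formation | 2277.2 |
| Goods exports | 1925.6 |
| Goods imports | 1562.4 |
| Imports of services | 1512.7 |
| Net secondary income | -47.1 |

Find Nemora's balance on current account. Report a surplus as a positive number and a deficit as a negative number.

Goods balance = 1925.6 - 1562.4 = 363.2
Services balance = 427.1 - 1512.7 = -1085.6
Trade balance (goods + services) = 363.2 + (-1085.6) = -722.4
Net primary income = 325.7 - 248.3 = 77.4
Net secondary income = -47.1
Current account = -722.4 + 77.4 + (-47.1) = -692.1

-692.1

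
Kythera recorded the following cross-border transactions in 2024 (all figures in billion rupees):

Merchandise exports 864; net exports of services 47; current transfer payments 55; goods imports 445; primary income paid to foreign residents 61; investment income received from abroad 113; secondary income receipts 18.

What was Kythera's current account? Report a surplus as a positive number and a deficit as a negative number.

Goods balance = 864 - 445 = 419
Services balance = 47
Trade balance (goods + services) = 419 + 47 = 466
Net primary income = 113 - 61 = 52
Net secondary income = 18 - 55 = -37
Current account = 466 + 52 + (-37) = 481

481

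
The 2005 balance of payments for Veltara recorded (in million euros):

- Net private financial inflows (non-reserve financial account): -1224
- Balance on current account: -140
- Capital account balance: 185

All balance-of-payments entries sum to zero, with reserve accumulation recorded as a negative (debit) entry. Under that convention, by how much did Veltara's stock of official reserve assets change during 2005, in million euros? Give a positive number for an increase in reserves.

-1179

Official reserve transactions balance = -((-140) + 185 + (-1224)) = 1179
An accumulation of reserves is recorded as a debit (negative entry), so the change in the stock of reserves is the negative of that balance.
Change in official reserves = -(1179) = -1179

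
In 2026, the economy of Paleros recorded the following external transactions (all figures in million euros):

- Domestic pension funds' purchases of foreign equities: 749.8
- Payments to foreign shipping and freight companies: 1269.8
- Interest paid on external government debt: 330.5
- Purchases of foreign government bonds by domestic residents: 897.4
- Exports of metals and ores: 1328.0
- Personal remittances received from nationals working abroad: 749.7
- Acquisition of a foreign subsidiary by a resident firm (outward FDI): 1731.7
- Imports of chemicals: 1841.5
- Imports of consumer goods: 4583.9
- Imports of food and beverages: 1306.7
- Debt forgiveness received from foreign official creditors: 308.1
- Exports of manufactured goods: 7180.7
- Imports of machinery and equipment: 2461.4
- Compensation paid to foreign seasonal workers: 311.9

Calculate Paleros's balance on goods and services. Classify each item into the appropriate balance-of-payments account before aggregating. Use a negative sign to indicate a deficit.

Goods: 1328.0 + 7180.7 - 1841.5 - 1306.7 - 2461.4 - 4583.9 = -1684.8
Services: -1269.8
Trade balance = -1684.8 + (-1269.8) = -2954.6
(Excluded from the trade balance — financial account: domestic pension funds' purchases of foreign equities 749.8, purchases of foreign government bonds by domestic residents 897.4, acquisition of a foreign subsidiary by a resident firm (outward FDI) 1731.7; primary income: interest paid on external government debt 330.5, compensation paid to foreign seasonal workers 311.9; secondary income: personal remittances received from nationals working abroad 749.7; capital account: debt forgiveness received from foreign official creditors 308.1.)

-2954.6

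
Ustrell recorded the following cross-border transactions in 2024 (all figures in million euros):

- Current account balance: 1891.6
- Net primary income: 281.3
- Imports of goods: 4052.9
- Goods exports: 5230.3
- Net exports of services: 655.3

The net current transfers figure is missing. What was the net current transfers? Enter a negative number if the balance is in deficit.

-222.4

Current account = goods balance + services balance + net primary income + net secondary income
Sum of the known components = 2114.0
Net current transfers = CA - (known components) = 1891.6 - 2114.0 = -222.4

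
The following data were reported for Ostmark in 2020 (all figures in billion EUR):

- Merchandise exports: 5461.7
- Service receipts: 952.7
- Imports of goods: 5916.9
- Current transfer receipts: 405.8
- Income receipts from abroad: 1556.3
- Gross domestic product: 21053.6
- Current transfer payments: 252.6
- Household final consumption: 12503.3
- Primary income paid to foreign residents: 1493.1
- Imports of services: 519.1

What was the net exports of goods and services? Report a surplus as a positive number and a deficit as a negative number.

Goods balance = 5461.7 - 5916.9 = -455.2
Services balance = 952.7 - 519.1 = 433.6
Trade balance (goods + services) = -455.2 + 433.6 = -21.6

-21.6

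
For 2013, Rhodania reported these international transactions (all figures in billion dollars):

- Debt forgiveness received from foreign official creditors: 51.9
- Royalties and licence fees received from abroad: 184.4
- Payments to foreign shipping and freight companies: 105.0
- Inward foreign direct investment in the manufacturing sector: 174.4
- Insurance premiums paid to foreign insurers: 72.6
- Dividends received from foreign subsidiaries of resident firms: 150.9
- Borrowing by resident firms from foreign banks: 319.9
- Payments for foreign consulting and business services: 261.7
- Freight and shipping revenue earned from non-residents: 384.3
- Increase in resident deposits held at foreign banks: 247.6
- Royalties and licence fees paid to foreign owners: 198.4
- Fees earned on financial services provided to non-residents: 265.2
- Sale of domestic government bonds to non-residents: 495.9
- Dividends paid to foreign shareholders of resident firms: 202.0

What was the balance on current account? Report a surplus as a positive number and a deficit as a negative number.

Services: 184.4 - 261.7 - 198.4 - 105.0 + 265.2 - 72.6 + 384.3 = 196.2
Primary income: -202.0 + 150.9 = -51.1
Current account = 196.2 + (-51.1) = 145.1
(Excluded from the current account — capital account: debt forgiveness received from foreign official creditors 51.9; financial account: inward foreign direct investment in the manufacturing sector 174.4, borrowing by resident firms from foreign banks 319.9, increase in resident deposits held at foreign banks 247.6, sale of domestic government bonds to non-residents 495.9.)

145.1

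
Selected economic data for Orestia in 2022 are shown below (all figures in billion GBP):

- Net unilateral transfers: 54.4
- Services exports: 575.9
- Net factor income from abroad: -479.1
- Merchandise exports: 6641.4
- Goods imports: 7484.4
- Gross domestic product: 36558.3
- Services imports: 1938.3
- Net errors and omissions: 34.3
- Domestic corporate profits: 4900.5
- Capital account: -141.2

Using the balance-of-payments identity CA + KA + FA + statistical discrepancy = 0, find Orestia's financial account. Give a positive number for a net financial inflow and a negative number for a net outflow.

2737.0

Goods balance = 6641.4 - 7484.4 = -843.0
Services balance = 575.9 - 1938.3 = -1362.4
Trade balance (goods + services) = -843.0 + (-1362.4) = -2205.4
Net primary income = -479.1
Net secondary income = 54.4
Current account = -2205.4 + (-479.1) + 54.4 = -2630.1
Financial account = -(-2630.1 + (-141.2) + 34.3) = 2737.0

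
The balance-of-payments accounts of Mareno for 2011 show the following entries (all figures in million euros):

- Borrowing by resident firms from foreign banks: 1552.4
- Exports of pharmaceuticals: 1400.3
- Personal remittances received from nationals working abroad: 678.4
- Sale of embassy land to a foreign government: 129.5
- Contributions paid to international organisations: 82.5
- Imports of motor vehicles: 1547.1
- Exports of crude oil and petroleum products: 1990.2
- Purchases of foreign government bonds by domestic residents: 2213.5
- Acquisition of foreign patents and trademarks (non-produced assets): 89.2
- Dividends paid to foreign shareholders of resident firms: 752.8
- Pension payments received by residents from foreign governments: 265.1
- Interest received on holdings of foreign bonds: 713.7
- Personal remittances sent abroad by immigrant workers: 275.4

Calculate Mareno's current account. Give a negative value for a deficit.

2389.9

Goods: -1547.1 + 1400.3 + 1990.2 = 1843.4
Primary income: -752.8 + 713.7 = -39.1
Secondary income: -82.5 - 275.4 + 678.4 + 265.1 = 585.6
Current account = 1843.4 + (-39.1) + 585.6 = 2389.9
(Excluded from the current account — financial account: borrowing by resident firms from foreign banks 1552.4, purchases of foreign government bonds by domestic residents 2213.5; capital account: sale of embassy land to a foreign government 129.5, acquisition of foreign patents and trademarks (non-produced assets) 89.2.)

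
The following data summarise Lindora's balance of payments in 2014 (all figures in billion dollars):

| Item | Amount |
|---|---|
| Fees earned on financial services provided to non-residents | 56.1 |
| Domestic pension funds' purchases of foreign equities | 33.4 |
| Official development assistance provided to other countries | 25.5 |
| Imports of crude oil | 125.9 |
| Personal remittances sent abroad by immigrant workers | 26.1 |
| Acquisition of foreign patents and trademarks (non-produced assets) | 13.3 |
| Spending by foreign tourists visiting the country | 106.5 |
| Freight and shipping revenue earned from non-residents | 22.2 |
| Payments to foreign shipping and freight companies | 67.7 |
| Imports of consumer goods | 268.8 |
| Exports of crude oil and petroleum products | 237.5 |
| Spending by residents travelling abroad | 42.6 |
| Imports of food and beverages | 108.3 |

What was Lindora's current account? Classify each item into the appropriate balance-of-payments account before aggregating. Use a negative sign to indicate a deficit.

Goods: 237.5 - 108.3 - 268.8 - 125.9 = -265.5
Services: -67.7 - 42.6 + 106.5 + 56.1 + 22.2 = 74.5
Secondary income: -25.5 - 26.1 = -51.6
Current account = (-265.5) + 74.5 + (-51.6) = -242.6
(Excluded from the current account — financial account: domestic pension funds' purchases of foreign equities 33.4; capital account: acquisition of foreign patents and trademarks (non-produced assets) 13.3.)

-242.6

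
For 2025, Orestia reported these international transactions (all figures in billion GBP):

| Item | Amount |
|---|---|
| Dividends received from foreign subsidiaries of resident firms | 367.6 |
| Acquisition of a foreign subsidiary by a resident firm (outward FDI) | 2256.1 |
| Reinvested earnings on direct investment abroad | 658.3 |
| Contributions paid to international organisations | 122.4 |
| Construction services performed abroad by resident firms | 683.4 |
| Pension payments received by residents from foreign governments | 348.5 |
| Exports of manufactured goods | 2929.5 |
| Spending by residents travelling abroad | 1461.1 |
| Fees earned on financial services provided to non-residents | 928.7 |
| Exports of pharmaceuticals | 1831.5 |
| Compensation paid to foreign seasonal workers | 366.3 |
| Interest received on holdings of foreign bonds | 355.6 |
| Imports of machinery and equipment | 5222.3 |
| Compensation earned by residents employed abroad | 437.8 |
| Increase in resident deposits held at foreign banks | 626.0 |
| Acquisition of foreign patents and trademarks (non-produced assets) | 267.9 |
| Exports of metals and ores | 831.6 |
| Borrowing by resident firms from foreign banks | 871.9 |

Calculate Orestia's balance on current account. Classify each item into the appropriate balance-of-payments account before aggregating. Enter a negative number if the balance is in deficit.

Goods: 1831.5 + 2929.5 + 831.6 - 5222.3 = 370.3
Services: 683.4 - 1461.1 + 928.7 = 151.0
Primary income: -366.3 + 658.3 + 367.6 + 355.6 + 437.8 = 1453.0
Secondary income: -122.4 + 348.5 = 226.1
Current account = 370.3 + 151.0 + 1453.0 + 226.1 = 2200.4
(Excluded from the current account — financial account: acquisition of a foreign subsidiary by a resident firm (outward FDI) 2256.1, increase in resident deposits held at foreign banks 626.0, borrowing by resident firms from foreign banks 871.9; capital account: acquisition of foreign patents and trademarks (non-produced assets) 267.9.)

2200.4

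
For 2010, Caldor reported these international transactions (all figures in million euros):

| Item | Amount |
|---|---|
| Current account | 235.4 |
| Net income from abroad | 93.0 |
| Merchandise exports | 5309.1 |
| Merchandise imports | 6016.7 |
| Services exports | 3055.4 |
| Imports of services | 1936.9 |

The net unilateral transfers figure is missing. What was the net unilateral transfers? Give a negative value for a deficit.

-268.5

Current account = goods balance + services balance + net primary income + net secondary income
Sum of the known components = 503.9
Net unilateral transfers = CA - (known components) = 235.4 - 503.9 = -268.5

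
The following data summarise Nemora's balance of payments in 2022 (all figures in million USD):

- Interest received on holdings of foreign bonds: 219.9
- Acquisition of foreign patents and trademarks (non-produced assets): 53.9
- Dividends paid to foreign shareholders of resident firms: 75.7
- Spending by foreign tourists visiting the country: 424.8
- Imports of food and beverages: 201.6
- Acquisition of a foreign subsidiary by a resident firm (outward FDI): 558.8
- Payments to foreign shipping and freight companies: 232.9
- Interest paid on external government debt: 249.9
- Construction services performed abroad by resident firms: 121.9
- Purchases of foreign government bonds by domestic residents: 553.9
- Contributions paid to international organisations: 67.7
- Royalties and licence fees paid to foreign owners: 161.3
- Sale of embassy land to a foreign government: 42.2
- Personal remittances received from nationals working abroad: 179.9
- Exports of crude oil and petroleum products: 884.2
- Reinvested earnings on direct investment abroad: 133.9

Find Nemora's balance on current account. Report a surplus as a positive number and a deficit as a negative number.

Goods: 884.2 - 201.6 = 682.6
Services: 424.8 - 232.9 - 161.3 + 121.9 = 152.5
Primary income: 133.9 + 219.9 - 75.7 - 249.9 = 28.2
Secondary income: 179.9 - 67.7 = 112.2
Current account = 682.6 + 152.5 + 28.2 + 112.2 = 975.5
(Excluded from the current account — capital account: acquisition of foreign patents and trademarks (non-produced assets) 53.9, sale of embassy land to a foreign government 42.2; financial account: acquisition of a foreign subsidiary by a resident firm (outward FDI) 558.8, purchases of foreign government bonds by domestic residents 553.9.)

975.5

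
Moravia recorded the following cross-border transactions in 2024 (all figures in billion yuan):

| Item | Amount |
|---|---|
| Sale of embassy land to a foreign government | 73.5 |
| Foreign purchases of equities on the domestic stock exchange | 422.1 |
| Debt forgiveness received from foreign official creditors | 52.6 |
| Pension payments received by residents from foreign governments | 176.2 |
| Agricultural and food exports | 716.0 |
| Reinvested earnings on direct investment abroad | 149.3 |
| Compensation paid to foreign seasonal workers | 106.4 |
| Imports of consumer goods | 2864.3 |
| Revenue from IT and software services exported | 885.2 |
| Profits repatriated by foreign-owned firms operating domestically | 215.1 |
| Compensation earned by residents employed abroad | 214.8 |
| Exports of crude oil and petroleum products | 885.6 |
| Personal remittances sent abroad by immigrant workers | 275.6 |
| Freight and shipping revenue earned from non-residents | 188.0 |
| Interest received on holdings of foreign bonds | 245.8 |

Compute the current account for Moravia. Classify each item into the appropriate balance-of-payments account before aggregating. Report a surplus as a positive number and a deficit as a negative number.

-0.5

Goods: 716.0 - 2864.3 + 885.6 = -1262.7
Services: 885.2 + 188.0 = 1073.2
Primary income: -106.4 - 215.1 + 214.8 + 245.8 + 149.3 = 288.4
Secondary income: -275.6 + 176.2 = -99.4
Current account = (-1262.7) + 1073.2 + 288.4 + (-99.4) = -0.5
(Excluded from the current account — capital account: sale of embassy land to a foreign government 73.5, debt forgiveness received from foreign official creditors 52.6; financial account: foreign purchases of equities on the domestic stock exchange 422.1.)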